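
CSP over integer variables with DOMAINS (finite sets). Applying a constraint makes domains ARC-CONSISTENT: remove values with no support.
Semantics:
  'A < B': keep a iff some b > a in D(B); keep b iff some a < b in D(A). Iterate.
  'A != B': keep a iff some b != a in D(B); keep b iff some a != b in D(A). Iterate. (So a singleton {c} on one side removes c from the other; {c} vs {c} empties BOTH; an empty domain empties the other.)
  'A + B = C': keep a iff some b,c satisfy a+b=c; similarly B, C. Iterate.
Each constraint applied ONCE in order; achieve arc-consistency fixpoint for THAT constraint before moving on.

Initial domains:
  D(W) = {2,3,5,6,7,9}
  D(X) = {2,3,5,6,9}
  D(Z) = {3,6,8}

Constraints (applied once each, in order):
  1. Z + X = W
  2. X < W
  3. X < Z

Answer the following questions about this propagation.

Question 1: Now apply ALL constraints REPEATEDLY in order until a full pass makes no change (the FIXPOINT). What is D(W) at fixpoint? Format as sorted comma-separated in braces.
Answer: {5,6,9}

Derivation:
pass 0 (initial): D(W)={2,3,5,6,7,9}
pass 1: W {2,3,5,6,7,9}->{5,6,9}; X {2,3,5,6,9}->{2,3}; Z {3,6,8}->{3,6}
pass 2: no change
Fixpoint after 2 passes: D(W) = {5,6,9}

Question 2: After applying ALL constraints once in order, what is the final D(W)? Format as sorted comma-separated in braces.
Constraint 1 (Z + X = W) on D(Z)={3,6,8} D(X)={2,3,5,6,9} D(W)={2,3,5,6,7,9}: Z {3,6,8}->{3,6}; X {2,3,5,6,9}->{2,3,6}; W {2,3,5,6,7,9}->{5,6,9}
Constraint 2 (X < W) on D(X)={2,3,6} D(W)={5,6,9}: no change
Constraint 3 (X < Z) on D(X)={2,3,6} D(Z)={3,6}: X {2,3,6}->{2,3}
So after all 3 constraints: D(W) = {5,6,9}

Answer: {5,6,9}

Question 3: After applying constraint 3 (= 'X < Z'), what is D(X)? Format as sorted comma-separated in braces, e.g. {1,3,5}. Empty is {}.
Answer: {2,3}

Derivation:
Constraint 1 (Z + X = W) on D(Z)={3,6,8} D(X)={2,3,5,6,9} D(W)={2,3,5,6,7,9}: Z {3,6,8}->{3,6}; X {2,3,5,6,9}->{2,3,6}; W {2,3,5,6,7,9}->{5,6,9}
Constraint 2 (X < W) on D(X)={2,3,6} D(W)={5,6,9}: no change
Constraint 3 (X < Z) on D(X)={2,3,6} D(Z)={3,6}: X {2,3,6}->{2,3}
So after constraint 3: D(X) = {2,3}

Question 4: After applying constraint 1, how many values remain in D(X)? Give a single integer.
Answer: 3

Derivation:
Constraint 1 (Z + X = W) on D(Z)={3,6,8} D(X)={2,3,5,6,9} D(W)={2,3,5,6,7,9}: Z {3,6,8}->{3,6}; X {2,3,5,6,9}->{2,3,6}; W {2,3,5,6,7,9}->{5,6,9}
So after constraint 1: D(X)={2,3,6}, size = 3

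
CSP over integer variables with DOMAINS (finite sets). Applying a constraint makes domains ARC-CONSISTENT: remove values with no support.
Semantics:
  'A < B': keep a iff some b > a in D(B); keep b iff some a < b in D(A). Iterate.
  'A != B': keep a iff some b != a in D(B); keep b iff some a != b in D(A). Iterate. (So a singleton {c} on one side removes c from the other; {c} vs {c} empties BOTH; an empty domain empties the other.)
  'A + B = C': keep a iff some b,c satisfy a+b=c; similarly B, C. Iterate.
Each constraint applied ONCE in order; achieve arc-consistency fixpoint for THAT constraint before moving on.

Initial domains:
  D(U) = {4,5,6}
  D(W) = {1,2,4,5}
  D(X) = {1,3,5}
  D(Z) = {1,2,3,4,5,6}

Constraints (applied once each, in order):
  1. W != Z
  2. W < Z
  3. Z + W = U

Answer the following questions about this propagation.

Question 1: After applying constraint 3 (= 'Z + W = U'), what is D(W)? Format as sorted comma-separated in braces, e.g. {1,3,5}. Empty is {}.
Answer: {1,2,4}

Derivation:
Constraint 1 (W != Z) on D(W)={1,2,4,5} D(Z)={1,2,3,4,5,6}: no change
Constraint 2 (W < Z) on D(W)={1,2,4,5} D(Z)={1,2,3,4,5,6}: Z {1,2,3,4,5,6}->{2,3,4,5,6}
Constraint 3 (Z + W = U) on D(Z)={2,3,4,5,6} D(W)={1,2,4,5} D(U)={4,5,6}: Z {2,3,4,5,6}->{2,3,4,5}; W {1,2,4,5}->{1,2,4}
So after constraint 3: D(W) = {1,2,4}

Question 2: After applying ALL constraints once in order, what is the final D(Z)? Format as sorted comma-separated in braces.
Answer: {2,3,4,5}

Derivation:
Constraint 1 (W != Z) on D(W)={1,2,4,5} D(Z)={1,2,3,4,5,6}: no change
Constraint 2 (W < Z) on D(W)={1,2,4,5} D(Z)={1,2,3,4,5,6}: Z {1,2,3,4,5,6}->{2,3,4,5,6}
Constraint 3 (Z + W = U) on D(Z)={2,3,4,5,6} D(W)={1,2,4,5} D(U)={4,5,6}: Z {2,3,4,5,6}->{2,3,4,5}; W {1,2,4,5}->{1,2,4}
So after all 3 constraints: D(Z) = {2,3,4,5}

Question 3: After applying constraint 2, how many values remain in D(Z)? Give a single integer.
Constraint 1 (W != Z) on D(W)={1,2,4,5} D(Z)={1,2,3,4,5,6}: no change
Constraint 2 (W < Z) on D(W)={1,2,4,5} D(Z)={1,2,3,4,5,6}: Z {1,2,3,4,5,6}->{2,3,4,5,6}
So after constraint 2: D(Z)={2,3,4,5,6}, size = 5

Answer: 5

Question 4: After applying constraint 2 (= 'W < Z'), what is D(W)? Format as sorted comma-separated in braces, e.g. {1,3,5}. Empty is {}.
Answer: {1,2,4,5}

Derivation:
Constraint 1 (W != Z) on D(W)={1,2,4,5} D(Z)={1,2,3,4,5,6}: no change
Constraint 2 (W < Z) on D(W)={1,2,4,5} D(Z)={1,2,3,4,5,6}: Z {1,2,3,4,5,6}->{2,3,4,5,6}
So after constraint 2: D(W) = {1,2,4,5}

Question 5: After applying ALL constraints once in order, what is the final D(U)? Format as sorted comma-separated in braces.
Constraint 1 (W != Z) on D(W)={1,2,4,5} D(Z)={1,2,3,4,5,6}: no change
Constraint 2 (W < Z) on D(W)={1,2,4,5} D(Z)={1,2,3,4,5,6}: Z {1,2,3,4,5,6}->{2,3,4,5,6}
Constraint 3 (Z + W = U) on D(Z)={2,3,4,5,6} D(W)={1,2,4,5} D(U)={4,5,6}: Z {2,3,4,5,6}->{2,3,4,5}; W {1,2,4,5}->{1,2,4}
So after all 3 constraints: D(U) = {4,5,6}

Answer: {4,5,6}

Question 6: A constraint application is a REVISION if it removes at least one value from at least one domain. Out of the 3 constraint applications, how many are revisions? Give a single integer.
Constraint 1 (W != Z) on D(W)={1,2,4,5} D(Z)={1,2,3,4,5,6}: no change => not a revision
Constraint 2 (W < Z) on D(W)={1,2,4,5} D(Z)={1,2,3,4,5,6}: Z {1,2,3,4,5,6}->{2,3,4,5,6} => REVISION
Constraint 3 (Z + W = U) on D(Z)={2,3,4,5,6} D(W)={1,2,4,5} D(U)={4,5,6}: Z {2,3,4,5,6}->{2,3,4,5}; W {1,2,4,5}->{1,2,4} => REVISION
Total revisions = 2

Answer: 2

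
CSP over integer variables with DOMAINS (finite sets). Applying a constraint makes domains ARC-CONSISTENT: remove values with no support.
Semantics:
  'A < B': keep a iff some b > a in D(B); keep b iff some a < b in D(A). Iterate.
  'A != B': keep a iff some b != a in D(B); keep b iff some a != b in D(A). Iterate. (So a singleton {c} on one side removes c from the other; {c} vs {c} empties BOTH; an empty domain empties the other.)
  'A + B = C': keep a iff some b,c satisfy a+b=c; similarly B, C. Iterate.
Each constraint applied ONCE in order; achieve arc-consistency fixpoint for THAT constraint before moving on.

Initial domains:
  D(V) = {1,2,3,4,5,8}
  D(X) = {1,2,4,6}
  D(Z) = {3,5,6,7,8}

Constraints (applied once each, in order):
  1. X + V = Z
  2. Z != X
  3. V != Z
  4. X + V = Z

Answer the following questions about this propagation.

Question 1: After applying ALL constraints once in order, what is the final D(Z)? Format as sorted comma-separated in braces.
Constraint 1 (X + V = Z) on D(X)={1,2,4,6} D(V)={1,2,3,4,5,8} D(Z)={3,5,6,7,8}: V {1,2,3,4,5,8}->{1,2,3,4,5}
Constraint 2 (Z != X) on D(Z)={3,5,6,7,8} D(X)={1,2,4,6}: no change
Constraint 3 (V != Z) on D(V)={1,2,3,4,5} D(Z)={3,5,6,7,8}: no change
Constraint 4 (X + V = Z) on D(X)={1,2,4,6} D(V)={1,2,3,4,5} D(Z)={3,5,6,7,8}: no change
So after all 4 constraints: D(Z) = {3,5,6,7,8}

Answer: {3,5,6,7,8}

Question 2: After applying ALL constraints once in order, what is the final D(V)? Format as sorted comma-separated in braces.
Constraint 1 (X + V = Z) on D(X)={1,2,4,6} D(V)={1,2,3,4,5,8} D(Z)={3,5,6,7,8}: V {1,2,3,4,5,8}->{1,2,3,4,5}
Constraint 2 (Z != X) on D(Z)={3,5,6,7,8} D(X)={1,2,4,6}: no change
Constraint 3 (V != Z) on D(V)={1,2,3,4,5} D(Z)={3,5,6,7,8}: no change
Constraint 4 (X + V = Z) on D(X)={1,2,4,6} D(V)={1,2,3,4,5} D(Z)={3,5,6,7,8}: no change
So after all 4 constraints: D(V) = {1,2,3,4,5}

Answer: {1,2,3,4,5}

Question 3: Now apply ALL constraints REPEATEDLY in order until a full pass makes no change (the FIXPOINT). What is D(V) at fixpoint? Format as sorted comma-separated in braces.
pass 0 (initial): D(V)={1,2,3,4,5,8}
pass 1: V {1,2,3,4,5,8}->{1,2,3,4,5}
pass 2: no change
Fixpoint after 2 passes: D(V) = {1,2,3,4,5}

Answer: {1,2,3,4,5}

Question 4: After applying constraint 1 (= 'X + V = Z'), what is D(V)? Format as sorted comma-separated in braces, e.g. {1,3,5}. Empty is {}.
Answer: {1,2,3,4,5}

Derivation:
Constraint 1 (X + V = Z) on D(X)={1,2,4,6} D(V)={1,2,3,4,5,8} D(Z)={3,5,6,7,8}: V {1,2,3,4,5,8}->{1,2,3,4,5}
So after constraint 1: D(V) = {1,2,3,4,5}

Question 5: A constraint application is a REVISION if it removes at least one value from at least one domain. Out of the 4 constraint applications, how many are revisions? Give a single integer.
Constraint 1 (X + V = Z) on D(X)={1,2,4,6} D(V)={1,2,3,4,5,8} D(Z)={3,5,6,7,8}: V {1,2,3,4,5,8}->{1,2,3,4,5} => REVISION
Constraint 2 (Z != X) on D(Z)={3,5,6,7,8} D(X)={1,2,4,6}: no change => not a revision
Constraint 3 (V != Z) on D(V)={1,2,3,4,5} D(Z)={3,5,6,7,8}: no change => not a revision
Constraint 4 (X + V = Z) on D(X)={1,2,4,6} D(V)={1,2,3,4,5} D(Z)={3,5,6,7,8}: no change => not a revision
Total revisions = 1

Answer: 1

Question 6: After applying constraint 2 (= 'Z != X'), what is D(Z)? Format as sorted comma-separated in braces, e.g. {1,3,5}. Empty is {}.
Constraint 1 (X + V = Z) on D(X)={1,2,4,6} D(V)={1,2,3,4,5,8} D(Z)={3,5,6,7,8}: V {1,2,3,4,5,8}->{1,2,3,4,5}
Constraint 2 (Z != X) on D(Z)={3,5,6,7,8} D(X)={1,2,4,6}: no change
So after constraint 2: D(Z) = {3,5,6,7,8}

Answer: {3,5,6,7,8}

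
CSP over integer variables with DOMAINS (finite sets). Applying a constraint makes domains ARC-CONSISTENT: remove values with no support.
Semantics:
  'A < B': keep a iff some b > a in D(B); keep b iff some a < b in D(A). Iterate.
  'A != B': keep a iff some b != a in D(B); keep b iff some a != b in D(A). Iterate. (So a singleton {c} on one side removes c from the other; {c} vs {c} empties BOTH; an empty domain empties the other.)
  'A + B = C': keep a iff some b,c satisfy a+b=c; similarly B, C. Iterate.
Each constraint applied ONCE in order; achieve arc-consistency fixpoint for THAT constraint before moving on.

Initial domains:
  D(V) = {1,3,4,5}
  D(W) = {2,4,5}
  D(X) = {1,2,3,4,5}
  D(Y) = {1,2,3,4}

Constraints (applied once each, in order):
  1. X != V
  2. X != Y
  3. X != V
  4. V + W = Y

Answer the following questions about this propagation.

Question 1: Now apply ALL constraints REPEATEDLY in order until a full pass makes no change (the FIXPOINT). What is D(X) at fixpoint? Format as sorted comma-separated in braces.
Answer: {2,4,5}

Derivation:
pass 0 (initial): D(X)={1,2,3,4,5}
pass 1: V {1,3,4,5}->{1}; W {2,4,5}->{2}; Y {1,2,3,4}->{3}
pass 2: X {1,2,3,4,5}->{2,4,5}
pass 3: no change
Fixpoint after 3 passes: D(X) = {2,4,5}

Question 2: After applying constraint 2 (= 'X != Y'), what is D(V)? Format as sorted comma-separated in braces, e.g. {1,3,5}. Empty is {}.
Constraint 1 (X != V) on D(X)={1,2,3,4,5} D(V)={1,3,4,5}: no change
Constraint 2 (X != Y) on D(X)={1,2,3,4,5} D(Y)={1,2,3,4}: no change
So after constraint 2: D(V) = {1,3,4,5}

Answer: {1,3,4,5}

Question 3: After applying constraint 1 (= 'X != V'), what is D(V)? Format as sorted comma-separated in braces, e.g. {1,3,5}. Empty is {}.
Constraint 1 (X != V) on D(X)={1,2,3,4,5} D(V)={1,3,4,5}: no change
So after constraint 1: D(V) = {1,3,4,5}

Answer: {1,3,4,5}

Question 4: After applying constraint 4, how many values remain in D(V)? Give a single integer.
Answer: 1

Derivation:
Constraint 1 (X != V) on D(X)={1,2,3,4,5} D(V)={1,3,4,5}: no change
Constraint 2 (X != Y) on D(X)={1,2,3,4,5} D(Y)={1,2,3,4}: no change
Constraint 3 (X != V) on D(X)={1,2,3,4,5} D(V)={1,3,4,5}: no change
Constraint 4 (V + W = Y) on D(V)={1,3,4,5} D(W)={2,4,5} D(Y)={1,2,3,4}: V {1,3,4,5}->{1}; W {2,4,5}->{2}; Y {1,2,3,4}->{3}
So after constraint 4: D(V)={1}, size = 1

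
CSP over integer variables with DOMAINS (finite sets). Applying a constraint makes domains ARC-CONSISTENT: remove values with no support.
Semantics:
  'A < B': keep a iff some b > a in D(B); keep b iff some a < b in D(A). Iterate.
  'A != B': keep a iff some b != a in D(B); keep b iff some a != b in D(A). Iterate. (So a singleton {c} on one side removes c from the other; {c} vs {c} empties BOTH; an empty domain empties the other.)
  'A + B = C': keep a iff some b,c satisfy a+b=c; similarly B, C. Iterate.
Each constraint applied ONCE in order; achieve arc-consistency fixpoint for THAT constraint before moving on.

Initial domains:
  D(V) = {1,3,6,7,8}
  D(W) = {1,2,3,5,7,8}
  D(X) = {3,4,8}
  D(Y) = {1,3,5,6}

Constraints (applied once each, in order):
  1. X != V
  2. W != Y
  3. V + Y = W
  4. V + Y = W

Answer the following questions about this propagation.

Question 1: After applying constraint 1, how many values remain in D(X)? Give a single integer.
Answer: 3

Derivation:
Constraint 1 (X != V) on D(X)={3,4,8} D(V)={1,3,6,7,8}: no change
So after constraint 1: D(X)={3,4,8}, size = 3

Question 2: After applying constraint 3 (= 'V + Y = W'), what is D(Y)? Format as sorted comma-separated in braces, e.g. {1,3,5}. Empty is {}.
Answer: {1,5,6}

Derivation:
Constraint 1 (X != V) on D(X)={3,4,8} D(V)={1,3,6,7,8}: no change
Constraint 2 (W != Y) on D(W)={1,2,3,5,7,8} D(Y)={1,3,5,6}: no change
Constraint 3 (V + Y = W) on D(V)={1,3,6,7,8} D(Y)={1,3,5,6} D(W)={1,2,3,5,7,8}: V {1,3,6,7,8}->{1,3,6,7}; Y {1,3,5,6}->{1,5,6}; W {1,2,3,5,7,8}->{2,7,8}
So after constraint 3: D(Y) = {1,5,6}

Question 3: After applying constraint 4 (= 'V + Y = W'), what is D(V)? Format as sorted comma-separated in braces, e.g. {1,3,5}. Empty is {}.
Answer: {1,3,6,7}

Derivation:
Constraint 1 (X != V) on D(X)={3,4,8} D(V)={1,3,6,7,8}: no change
Constraint 2 (W != Y) on D(W)={1,2,3,5,7,8} D(Y)={1,3,5,6}: no change
Constraint 3 (V + Y = W) on D(V)={1,3,6,7,8} D(Y)={1,3,5,6} D(W)={1,2,3,5,7,8}: V {1,3,6,7,8}->{1,3,6,7}; Y {1,3,5,6}->{1,5,6}; W {1,2,3,5,7,8}->{2,7,8}
Constraint 4 (V + Y = W) on D(V)={1,3,6,7} D(Y)={1,5,6} D(W)={2,7,8}: no change
So after constraint 4: D(V) = {1,3,6,7}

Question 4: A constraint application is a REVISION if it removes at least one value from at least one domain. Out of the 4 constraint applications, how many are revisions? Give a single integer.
Constraint 1 (X != V) on D(X)={3,4,8} D(V)={1,3,6,7,8}: no change => not a revision
Constraint 2 (W != Y) on D(W)={1,2,3,5,7,8} D(Y)={1,3,5,6}: no change => not a revision
Constraint 3 (V + Y = W) on D(V)={1,3,6,7,8} D(Y)={1,3,5,6} D(W)={1,2,3,5,7,8}: V {1,3,6,7,8}->{1,3,6,7}; Y {1,3,5,6}->{1,5,6}; W {1,2,3,5,7,8}->{2,7,8} => REVISION
Constraint 4 (V + Y = W) on D(V)={1,3,6,7} D(Y)={1,5,6} D(W)={2,7,8}: no change => not a revision
Total revisions = 1

Answer: 1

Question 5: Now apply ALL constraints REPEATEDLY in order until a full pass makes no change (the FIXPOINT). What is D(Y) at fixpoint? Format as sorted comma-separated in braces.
Answer: {1,5,6}

Derivation:
pass 0 (initial): D(Y)={1,3,5,6}
pass 1: V {1,3,6,7,8}->{1,3,6,7}; W {1,2,3,5,7,8}->{2,7,8}; Y {1,3,5,6}->{1,5,6}
pass 2: no change
Fixpoint after 2 passes: D(Y) = {1,5,6}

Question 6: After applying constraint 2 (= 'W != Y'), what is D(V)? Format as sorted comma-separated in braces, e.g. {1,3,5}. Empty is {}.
Answer: {1,3,6,7,8}

Derivation:
Constraint 1 (X != V) on D(X)={3,4,8} D(V)={1,3,6,7,8}: no change
Constraint 2 (W != Y) on D(W)={1,2,3,5,7,8} D(Y)={1,3,5,6}: no change
So after constraint 2: D(V) = {1,3,6,7,8}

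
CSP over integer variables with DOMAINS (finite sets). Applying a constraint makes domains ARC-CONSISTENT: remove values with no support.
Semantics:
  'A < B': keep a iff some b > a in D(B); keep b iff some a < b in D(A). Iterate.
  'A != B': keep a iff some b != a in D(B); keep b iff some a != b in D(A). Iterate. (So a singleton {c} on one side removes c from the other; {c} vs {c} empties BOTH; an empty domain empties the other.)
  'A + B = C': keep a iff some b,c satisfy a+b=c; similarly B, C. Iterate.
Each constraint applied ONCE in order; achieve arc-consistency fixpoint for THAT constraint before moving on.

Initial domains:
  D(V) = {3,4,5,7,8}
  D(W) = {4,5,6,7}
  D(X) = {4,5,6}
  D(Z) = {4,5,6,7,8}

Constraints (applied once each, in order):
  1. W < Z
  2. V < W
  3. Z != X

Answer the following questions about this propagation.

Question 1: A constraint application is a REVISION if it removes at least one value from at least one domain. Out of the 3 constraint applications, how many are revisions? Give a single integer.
Constraint 1 (W < Z) on D(W)={4,5,6,7} D(Z)={4,5,6,7,8}: Z {4,5,6,7,8}->{5,6,7,8} => REVISION
Constraint 2 (V < W) on D(V)={3,4,5,7,8} D(W)={4,5,6,7}: V {3,4,5,7,8}->{3,4,5} => REVISION
Constraint 3 (Z != X) on D(Z)={5,6,7,8} D(X)={4,5,6}: no change => not a revision
Total revisions = 2

Answer: 2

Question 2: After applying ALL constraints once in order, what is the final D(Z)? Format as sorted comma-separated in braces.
Answer: {5,6,7,8}

Derivation:
Constraint 1 (W < Z) on D(W)={4,5,6,7} D(Z)={4,5,6,7,8}: Z {4,5,6,7,8}->{5,6,7,8}
Constraint 2 (V < W) on D(V)={3,4,5,7,8} D(W)={4,5,6,7}: V {3,4,5,7,8}->{3,4,5}
Constraint 3 (Z != X) on D(Z)={5,6,7,8} D(X)={4,5,6}: no change
So after all 3 constraints: D(Z) = {5,6,7,8}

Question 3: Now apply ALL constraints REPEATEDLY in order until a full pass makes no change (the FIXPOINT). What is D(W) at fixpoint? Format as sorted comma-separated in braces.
Answer: {4,5,6,7}

Derivation:
pass 0 (initial): D(W)={4,5,6,7}
pass 1: V {3,4,5,7,8}->{3,4,5}; Z {4,5,6,7,8}->{5,6,7,8}
pass 2: no change
Fixpoint after 2 passes: D(W) = {4,5,6,7}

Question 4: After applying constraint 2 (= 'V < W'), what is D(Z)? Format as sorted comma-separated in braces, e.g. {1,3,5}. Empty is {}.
Constraint 1 (W < Z) on D(W)={4,5,6,7} D(Z)={4,5,6,7,8}: Z {4,5,6,7,8}->{5,6,7,8}
Constraint 2 (V < W) on D(V)={3,4,5,7,8} D(W)={4,5,6,7}: V {3,4,5,7,8}->{3,4,5}
So after constraint 2: D(Z) = {5,6,7,8}

Answer: {5,6,7,8}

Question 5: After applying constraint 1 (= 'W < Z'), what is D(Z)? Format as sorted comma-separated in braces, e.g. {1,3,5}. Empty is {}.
Answer: {5,6,7,8}

Derivation:
Constraint 1 (W < Z) on D(W)={4,5,6,7} D(Z)={4,5,6,7,8}: Z {4,5,6,7,8}->{5,6,7,8}
So after constraint 1: D(Z) = {5,6,7,8}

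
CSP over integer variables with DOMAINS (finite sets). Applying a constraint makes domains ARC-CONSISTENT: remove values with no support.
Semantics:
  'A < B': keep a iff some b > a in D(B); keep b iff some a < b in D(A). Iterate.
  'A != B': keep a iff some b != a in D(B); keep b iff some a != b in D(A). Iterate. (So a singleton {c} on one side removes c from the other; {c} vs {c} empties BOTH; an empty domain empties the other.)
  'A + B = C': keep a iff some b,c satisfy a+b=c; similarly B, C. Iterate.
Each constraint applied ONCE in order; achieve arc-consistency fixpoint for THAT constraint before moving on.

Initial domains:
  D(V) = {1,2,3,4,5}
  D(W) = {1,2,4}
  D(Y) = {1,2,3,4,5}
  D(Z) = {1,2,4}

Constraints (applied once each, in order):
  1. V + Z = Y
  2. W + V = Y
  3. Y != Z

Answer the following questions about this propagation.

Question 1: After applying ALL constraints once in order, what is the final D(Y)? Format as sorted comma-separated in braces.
Constraint 1 (V + Z = Y) on D(V)={1,2,3,4,5} D(Z)={1,2,4} D(Y)={1,2,3,4,5}: V {1,2,3,4,5}->{1,2,3,4}; Y {1,2,3,4,5}->{2,3,4,5}
Constraint 2 (W + V = Y) on D(W)={1,2,4} D(V)={1,2,3,4} D(Y)={2,3,4,5}: no change
Constraint 3 (Y != Z) on D(Y)={2,3,4,5} D(Z)={1,2,4}: no change
So after all 3 constraints: D(Y) = {2,3,4,5}

Answer: {2,3,4,5}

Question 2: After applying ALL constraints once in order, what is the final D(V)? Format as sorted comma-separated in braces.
Answer: {1,2,3,4}

Derivation:
Constraint 1 (V + Z = Y) on D(V)={1,2,3,4,5} D(Z)={1,2,4} D(Y)={1,2,3,4,5}: V {1,2,3,4,5}->{1,2,3,4}; Y {1,2,3,4,5}->{2,3,4,5}
Constraint 2 (W + V = Y) on D(W)={1,2,4} D(V)={1,2,3,4} D(Y)={2,3,4,5}: no change
Constraint 3 (Y != Z) on D(Y)={2,3,4,5} D(Z)={1,2,4}: no change
So after all 3 constraints: D(V) = {1,2,3,4}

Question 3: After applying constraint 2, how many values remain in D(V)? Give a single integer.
Answer: 4

Derivation:
Constraint 1 (V + Z = Y) on D(V)={1,2,3,4,5} D(Z)={1,2,4} D(Y)={1,2,3,4,5}: V {1,2,3,4,5}->{1,2,3,4}; Y {1,2,3,4,5}->{2,3,4,5}
Constraint 2 (W + V = Y) on D(W)={1,2,4} D(V)={1,2,3,4} D(Y)={2,3,4,5}: no change
So after constraint 2: D(V)={1,2,3,4}, size = 4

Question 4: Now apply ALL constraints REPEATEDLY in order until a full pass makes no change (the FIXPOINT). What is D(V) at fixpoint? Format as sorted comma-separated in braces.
pass 0 (initial): D(V)={1,2,3,4,5}
pass 1: V {1,2,3,4,5}->{1,2,3,4}; Y {1,2,3,4,5}->{2,3,4,5}
pass 2: no change
Fixpoint after 2 passes: D(V) = {1,2,3,4}

Answer: {1,2,3,4}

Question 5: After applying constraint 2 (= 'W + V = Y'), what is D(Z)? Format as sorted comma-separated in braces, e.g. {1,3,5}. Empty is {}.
Constraint 1 (V + Z = Y) on D(V)={1,2,3,4,5} D(Z)={1,2,4} D(Y)={1,2,3,4,5}: V {1,2,3,4,5}->{1,2,3,4}; Y {1,2,3,4,5}->{2,3,4,5}
Constraint 2 (W + V = Y) on D(W)={1,2,4} D(V)={1,2,3,4} D(Y)={2,3,4,5}: no change
So after constraint 2: D(Z) = {1,2,4}

Answer: {1,2,4}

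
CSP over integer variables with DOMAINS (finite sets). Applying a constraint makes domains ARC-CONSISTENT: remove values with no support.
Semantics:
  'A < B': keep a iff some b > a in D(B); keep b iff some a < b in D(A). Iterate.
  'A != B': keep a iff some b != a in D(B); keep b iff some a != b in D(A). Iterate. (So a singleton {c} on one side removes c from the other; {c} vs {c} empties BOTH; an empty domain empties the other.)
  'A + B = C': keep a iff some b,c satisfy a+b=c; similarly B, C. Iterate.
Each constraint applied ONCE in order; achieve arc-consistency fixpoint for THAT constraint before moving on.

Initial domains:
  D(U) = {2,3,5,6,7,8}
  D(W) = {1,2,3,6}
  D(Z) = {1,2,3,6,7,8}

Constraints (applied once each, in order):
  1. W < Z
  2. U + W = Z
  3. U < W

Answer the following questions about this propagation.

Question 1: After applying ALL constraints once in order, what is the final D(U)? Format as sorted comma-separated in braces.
Constraint 1 (W < Z) on D(W)={1,2,3,6} D(Z)={1,2,3,6,7,8}: Z {1,2,3,6,7,8}->{2,3,6,7,8}
Constraint 2 (U + W = Z) on D(U)={2,3,5,6,7,8} D(W)={1,2,3,6} D(Z)={2,3,6,7,8}: U {2,3,5,6,7,8}->{2,3,5,6,7}; Z {2,3,6,7,8}->{3,6,7,8}
Constraint 3 (U < W) on D(U)={2,3,5,6,7} D(W)={1,2,3,6}: U {2,3,5,6,7}->{2,3,5}; W {1,2,3,6}->{3,6}
So after all 3 constraints: D(U) = {2,3,5}

Answer: {2,3,5}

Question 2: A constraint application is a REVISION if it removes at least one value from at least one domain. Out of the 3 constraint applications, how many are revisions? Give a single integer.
Answer: 3

Derivation:
Constraint 1 (W < Z) on D(W)={1,2,3,6} D(Z)={1,2,3,6,7,8}: Z {1,2,3,6,7,8}->{2,3,6,7,8} => REVISION
Constraint 2 (U + W = Z) on D(U)={2,3,5,6,7,8} D(W)={1,2,3,6} D(Z)={2,3,6,7,8}: U {2,3,5,6,7,8}->{2,3,5,6,7}; Z {2,3,6,7,8}->{3,6,7,8} => REVISION
Constraint 3 (U < W) on D(U)={2,3,5,6,7} D(W)={1,2,3,6}: U {2,3,5,6,7}->{2,3,5}; W {1,2,3,6}->{3,6} => REVISION
Total revisions = 3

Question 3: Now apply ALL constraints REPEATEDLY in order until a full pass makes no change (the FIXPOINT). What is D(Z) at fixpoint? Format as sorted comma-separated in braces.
pass 0 (initial): D(Z)={1,2,3,6,7,8}
pass 1: U {2,3,5,6,7,8}->{2,3,5}; W {1,2,3,6}->{3,6}; Z {1,2,3,6,7,8}->{3,6,7,8}
pass 2: Z {3,6,7,8}->{6,8}
pass 3: no change
Fixpoint after 3 passes: D(Z) = {6,8}

Answer: {6,8}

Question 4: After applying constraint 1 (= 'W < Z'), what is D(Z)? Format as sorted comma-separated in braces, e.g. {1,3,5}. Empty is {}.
Constraint 1 (W < Z) on D(W)={1,2,3,6} D(Z)={1,2,3,6,7,8}: Z {1,2,3,6,7,8}->{2,3,6,7,8}
So after constraint 1: D(Z) = {2,3,6,7,8}

Answer: {2,3,6,7,8}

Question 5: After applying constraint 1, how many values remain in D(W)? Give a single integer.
Answer: 4

Derivation:
Constraint 1 (W < Z) on D(W)={1,2,3,6} D(Z)={1,2,3,6,7,8}: Z {1,2,3,6,7,8}->{2,3,6,7,8}
So after constraint 1: D(W)={1,2,3,6}, size = 4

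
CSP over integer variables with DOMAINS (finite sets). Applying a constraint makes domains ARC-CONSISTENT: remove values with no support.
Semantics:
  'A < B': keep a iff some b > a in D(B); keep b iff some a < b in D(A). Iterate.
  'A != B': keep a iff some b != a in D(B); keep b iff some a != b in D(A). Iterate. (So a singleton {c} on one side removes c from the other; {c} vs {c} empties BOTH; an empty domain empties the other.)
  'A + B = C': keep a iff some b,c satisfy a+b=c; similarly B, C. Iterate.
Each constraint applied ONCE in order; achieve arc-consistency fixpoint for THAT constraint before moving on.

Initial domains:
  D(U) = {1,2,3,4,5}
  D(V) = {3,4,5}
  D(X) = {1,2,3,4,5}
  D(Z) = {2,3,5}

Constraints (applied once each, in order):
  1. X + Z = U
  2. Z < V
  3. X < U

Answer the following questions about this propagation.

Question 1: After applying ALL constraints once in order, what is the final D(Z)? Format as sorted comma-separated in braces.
Answer: {2,3}

Derivation:
Constraint 1 (X + Z = U) on D(X)={1,2,3,4,5} D(Z)={2,3,5} D(U)={1,2,3,4,5}: X {1,2,3,4,5}->{1,2,3}; Z {2,3,5}->{2,3}; U {1,2,3,4,5}->{3,4,5}
Constraint 2 (Z < V) on D(Z)={2,3} D(V)={3,4,5}: no change
Constraint 3 (X < U) on D(X)={1,2,3} D(U)={3,4,5}: no change
So after all 3 constraints: D(Z) = {2,3}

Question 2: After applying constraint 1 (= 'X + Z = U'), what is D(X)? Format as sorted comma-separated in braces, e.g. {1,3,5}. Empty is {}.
Constraint 1 (X + Z = U) on D(X)={1,2,3,4,5} D(Z)={2,3,5} D(U)={1,2,3,4,5}: X {1,2,3,4,5}->{1,2,3}; Z {2,3,5}->{2,3}; U {1,2,3,4,5}->{3,4,5}
So after constraint 1: D(X) = {1,2,3}

Answer: {1,2,3}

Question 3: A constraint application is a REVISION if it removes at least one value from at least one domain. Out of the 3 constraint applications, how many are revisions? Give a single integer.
Answer: 1

Derivation:
Constraint 1 (X + Z = U) on D(X)={1,2,3,4,5} D(Z)={2,3,5} D(U)={1,2,3,4,5}: X {1,2,3,4,5}->{1,2,3}; Z {2,3,5}->{2,3}; U {1,2,3,4,5}->{3,4,5} => REVISION
Constraint 2 (Z < V) on D(Z)={2,3} D(V)={3,4,5}: no change => not a revision
Constraint 3 (X < U) on D(X)={1,2,3} D(U)={3,4,5}: no change => not a revision
Total revisions = 1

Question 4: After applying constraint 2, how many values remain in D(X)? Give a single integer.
Answer: 3

Derivation:
Constraint 1 (X + Z = U) on D(X)={1,2,3,4,5} D(Z)={2,3,5} D(U)={1,2,3,4,5}: X {1,2,3,4,5}->{1,2,3}; Z {2,3,5}->{2,3}; U {1,2,3,4,5}->{3,4,5}
Constraint 2 (Z < V) on D(Z)={2,3} D(V)={3,4,5}: no change
So after constraint 2: D(X)={1,2,3}, size = 3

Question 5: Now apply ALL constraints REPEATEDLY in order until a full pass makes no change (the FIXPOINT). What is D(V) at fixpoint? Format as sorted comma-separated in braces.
pass 0 (initial): D(V)={3,4,5}
pass 1: U {1,2,3,4,5}->{3,4,5}; X {1,2,3,4,5}->{1,2,3}; Z {2,3,5}->{2,3}
pass 2: no change
Fixpoint after 2 passes: D(V) = {3,4,5}

Answer: {3,4,5}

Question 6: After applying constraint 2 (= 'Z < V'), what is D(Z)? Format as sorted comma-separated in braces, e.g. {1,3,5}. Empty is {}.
Answer: {2,3}

Derivation:
Constraint 1 (X + Z = U) on D(X)={1,2,3,4,5} D(Z)={2,3,5} D(U)={1,2,3,4,5}: X {1,2,3,4,5}->{1,2,3}; Z {2,3,5}->{2,3}; U {1,2,3,4,5}->{3,4,5}
Constraint 2 (Z < V) on D(Z)={2,3} D(V)={3,4,5}: no change
So after constraint 2: D(Z) = {2,3}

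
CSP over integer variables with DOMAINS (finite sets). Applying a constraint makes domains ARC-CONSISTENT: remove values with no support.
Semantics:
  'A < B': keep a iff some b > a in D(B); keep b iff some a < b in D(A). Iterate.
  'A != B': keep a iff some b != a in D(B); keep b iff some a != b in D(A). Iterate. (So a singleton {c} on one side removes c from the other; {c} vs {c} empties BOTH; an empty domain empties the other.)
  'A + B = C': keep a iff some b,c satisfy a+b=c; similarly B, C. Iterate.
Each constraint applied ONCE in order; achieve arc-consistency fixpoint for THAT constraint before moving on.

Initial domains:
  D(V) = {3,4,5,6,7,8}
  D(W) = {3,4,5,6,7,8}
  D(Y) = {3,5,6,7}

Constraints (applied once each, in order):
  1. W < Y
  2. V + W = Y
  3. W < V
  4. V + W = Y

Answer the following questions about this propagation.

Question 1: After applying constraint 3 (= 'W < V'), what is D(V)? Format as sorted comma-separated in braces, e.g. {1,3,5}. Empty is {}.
Answer: {4}

Derivation:
Constraint 1 (W < Y) on D(W)={3,4,5,6,7,8} D(Y)={3,5,6,7}: W {3,4,5,6,7,8}->{3,4,5,6}; Y {3,5,6,7}->{5,6,7}
Constraint 2 (V + W = Y) on D(V)={3,4,5,6,7,8} D(W)={3,4,5,6} D(Y)={5,6,7}: V {3,4,5,6,7,8}->{3,4}; W {3,4,5,6}->{3,4}; Y {5,6,7}->{6,7}
Constraint 3 (W < V) on D(W)={3,4} D(V)={3,4}: W {3,4}->{3}; V {3,4}->{4}
So after constraint 3: D(V) = {4}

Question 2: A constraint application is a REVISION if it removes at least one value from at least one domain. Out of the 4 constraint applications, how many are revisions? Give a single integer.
Constraint 1 (W < Y) on D(W)={3,4,5,6,7,8} D(Y)={3,5,6,7}: W {3,4,5,6,7,8}->{3,4,5,6}; Y {3,5,6,7}->{5,6,7} => REVISION
Constraint 2 (V + W = Y) on D(V)={3,4,5,6,7,8} D(W)={3,4,5,6} D(Y)={5,6,7}: V {3,4,5,6,7,8}->{3,4}; W {3,4,5,6}->{3,4}; Y {5,6,7}->{6,7} => REVISION
Constraint 3 (W < V) on D(W)={3,4} D(V)={3,4}: W {3,4}->{3}; V {3,4}->{4} => REVISION
Constraint 4 (V + W = Y) on D(V)={4} D(W)={3} D(Y)={6,7}: Y {6,7}->{7} => REVISION
Total revisions = 4

Answer: 4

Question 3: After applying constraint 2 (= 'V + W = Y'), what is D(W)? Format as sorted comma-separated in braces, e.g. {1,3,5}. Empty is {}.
Answer: {3,4}

Derivation:
Constraint 1 (W < Y) on D(W)={3,4,5,6,7,8} D(Y)={3,5,6,7}: W {3,4,5,6,7,8}->{3,4,5,6}; Y {3,5,6,7}->{5,6,7}
Constraint 2 (V + W = Y) on D(V)={3,4,5,6,7,8} D(W)={3,4,5,6} D(Y)={5,6,7}: V {3,4,5,6,7,8}->{3,4}; W {3,4,5,6}->{3,4}; Y {5,6,7}->{6,7}
So after constraint 2: D(W) = {3,4}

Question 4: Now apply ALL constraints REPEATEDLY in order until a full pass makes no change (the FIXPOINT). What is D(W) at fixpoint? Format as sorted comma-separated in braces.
pass 0 (initial): D(W)={3,4,5,6,7,8}
pass 1: V {3,4,5,6,7,8}->{4}; W {3,4,5,6,7,8}->{3}; Y {3,5,6,7}->{7}
pass 2: no change
Fixpoint after 2 passes: D(W) = {3}

Answer: {3}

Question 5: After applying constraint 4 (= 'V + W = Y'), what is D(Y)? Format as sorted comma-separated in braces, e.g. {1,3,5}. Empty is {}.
Answer: {7}

Derivation:
Constraint 1 (W < Y) on D(W)={3,4,5,6,7,8} D(Y)={3,5,6,7}: W {3,4,5,6,7,8}->{3,4,5,6}; Y {3,5,6,7}->{5,6,7}
Constraint 2 (V + W = Y) on D(V)={3,4,5,6,7,8} D(W)={3,4,5,6} D(Y)={5,6,7}: V {3,4,5,6,7,8}->{3,4}; W {3,4,5,6}->{3,4}; Y {5,6,7}->{6,7}
Constraint 3 (W < V) on D(W)={3,4} D(V)={3,4}: W {3,4}->{3}; V {3,4}->{4}
Constraint 4 (V + W = Y) on D(V)={4} D(W)={3} D(Y)={6,7}: Y {6,7}->{7}
So after constraint 4: D(Y) = {7}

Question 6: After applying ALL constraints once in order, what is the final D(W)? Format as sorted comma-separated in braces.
Constraint 1 (W < Y) on D(W)={3,4,5,6,7,8} D(Y)={3,5,6,7}: W {3,4,5,6,7,8}->{3,4,5,6}; Y {3,5,6,7}->{5,6,7}
Constraint 2 (V + W = Y) on D(V)={3,4,5,6,7,8} D(W)={3,4,5,6} D(Y)={5,6,7}: V {3,4,5,6,7,8}->{3,4}; W {3,4,5,6}->{3,4}; Y {5,6,7}->{6,7}
Constraint 3 (W < V) on D(W)={3,4} D(V)={3,4}: W {3,4}->{3}; V {3,4}->{4}
Constraint 4 (V + W = Y) on D(V)={4} D(W)={3} D(Y)={6,7}: Y {6,7}->{7}
So after all 4 constraints: D(W) = {3}

Answer: {3}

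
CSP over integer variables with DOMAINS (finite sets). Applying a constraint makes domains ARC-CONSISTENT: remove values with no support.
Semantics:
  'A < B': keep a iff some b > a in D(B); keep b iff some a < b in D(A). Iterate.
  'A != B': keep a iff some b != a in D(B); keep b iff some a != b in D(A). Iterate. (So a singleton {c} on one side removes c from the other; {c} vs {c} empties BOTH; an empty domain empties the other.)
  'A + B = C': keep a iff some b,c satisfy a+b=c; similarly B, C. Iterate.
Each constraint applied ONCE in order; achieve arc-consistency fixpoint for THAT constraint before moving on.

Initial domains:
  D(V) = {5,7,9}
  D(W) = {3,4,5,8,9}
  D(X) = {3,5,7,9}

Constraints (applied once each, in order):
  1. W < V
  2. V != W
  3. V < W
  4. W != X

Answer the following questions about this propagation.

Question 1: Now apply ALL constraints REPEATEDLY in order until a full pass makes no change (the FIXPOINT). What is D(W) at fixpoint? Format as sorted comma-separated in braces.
Answer: {}

Derivation:
pass 0 (initial): D(W)={3,4,5,8,9}
pass 1: V {5,7,9}->{5,7}; W {3,4,5,8,9}->{8}
pass 2: V {5,7}->{}; W {8}->{}; X {3,5,7,9}->{}
pass 3: no change
Fixpoint after 3 passes: D(W) = {}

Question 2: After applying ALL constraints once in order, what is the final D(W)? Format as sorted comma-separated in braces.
Constraint 1 (W < V) on D(W)={3,4,5,8,9} D(V)={5,7,9}: W {3,4,5,8,9}->{3,4,5,8}
Constraint 2 (V != W) on D(V)={5,7,9} D(W)={3,4,5,8}: no change
Constraint 3 (V < W) on D(V)={5,7,9} D(W)={3,4,5,8}: V {5,7,9}->{5,7}; W {3,4,5,8}->{8}
Constraint 4 (W != X) on D(W)={8} D(X)={3,5,7,9}: no change
So after all 4 constraints: D(W) = {8}

Answer: {8}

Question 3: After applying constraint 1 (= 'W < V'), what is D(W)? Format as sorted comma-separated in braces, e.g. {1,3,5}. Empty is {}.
Constraint 1 (W < V) on D(W)={3,4,5,8,9} D(V)={5,7,9}: W {3,4,5,8,9}->{3,4,5,8}
So after constraint 1: D(W) = {3,4,5,8}

Answer: {3,4,5,8}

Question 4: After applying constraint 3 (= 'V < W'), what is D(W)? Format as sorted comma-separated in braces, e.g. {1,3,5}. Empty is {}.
Answer: {8}

Derivation:
Constraint 1 (W < V) on D(W)={3,4,5,8,9} D(V)={5,7,9}: W {3,4,5,8,9}->{3,4,5,8}
Constraint 2 (V != W) on D(V)={5,7,9} D(W)={3,4,5,8}: no change
Constraint 3 (V < W) on D(V)={5,7,9} D(W)={3,4,5,8}: V {5,7,9}->{5,7}; W {3,4,5,8}->{8}
So after constraint 3: D(W) = {8}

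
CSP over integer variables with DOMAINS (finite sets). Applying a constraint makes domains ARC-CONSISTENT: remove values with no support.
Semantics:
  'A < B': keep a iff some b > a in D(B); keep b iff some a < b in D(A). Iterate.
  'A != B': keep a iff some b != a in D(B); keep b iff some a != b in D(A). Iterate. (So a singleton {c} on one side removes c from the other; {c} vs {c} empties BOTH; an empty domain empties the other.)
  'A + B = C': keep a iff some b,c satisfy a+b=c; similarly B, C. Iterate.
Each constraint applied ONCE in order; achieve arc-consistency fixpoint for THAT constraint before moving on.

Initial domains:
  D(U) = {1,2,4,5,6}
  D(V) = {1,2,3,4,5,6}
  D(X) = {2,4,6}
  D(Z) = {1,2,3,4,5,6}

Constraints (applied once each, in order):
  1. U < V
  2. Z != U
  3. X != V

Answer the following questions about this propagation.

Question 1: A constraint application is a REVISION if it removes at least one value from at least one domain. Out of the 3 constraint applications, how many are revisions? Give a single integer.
Answer: 1

Derivation:
Constraint 1 (U < V) on D(U)={1,2,4,5,6} D(V)={1,2,3,4,5,6}: U {1,2,4,5,6}->{1,2,4,5}; V {1,2,3,4,5,6}->{2,3,4,5,6} => REVISION
Constraint 2 (Z != U) on D(Z)={1,2,3,4,5,6} D(U)={1,2,4,5}: no change => not a revision
Constraint 3 (X != V) on D(X)={2,4,6} D(V)={2,3,4,5,6}: no change => not a revision
Total revisions = 1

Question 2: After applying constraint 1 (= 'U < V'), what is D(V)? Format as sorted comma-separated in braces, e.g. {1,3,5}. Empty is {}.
Constraint 1 (U < V) on D(U)={1,2,4,5,6} D(V)={1,2,3,4,5,6}: U {1,2,4,5,6}->{1,2,4,5}; V {1,2,3,4,5,6}->{2,3,4,5,6}
So after constraint 1: D(V) = {2,3,4,5,6}

Answer: {2,3,4,5,6}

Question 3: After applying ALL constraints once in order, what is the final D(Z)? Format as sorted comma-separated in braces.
Answer: {1,2,3,4,5,6}

Derivation:
Constraint 1 (U < V) on D(U)={1,2,4,5,6} D(V)={1,2,3,4,5,6}: U {1,2,4,5,6}->{1,2,4,5}; V {1,2,3,4,5,6}->{2,3,4,5,6}
Constraint 2 (Z != U) on D(Z)={1,2,3,4,5,6} D(U)={1,2,4,5}: no change
Constraint 3 (X != V) on D(X)={2,4,6} D(V)={2,3,4,5,6}: no change
So after all 3 constraints: D(Z) = {1,2,3,4,5,6}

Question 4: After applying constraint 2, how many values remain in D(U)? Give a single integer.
Answer: 4

Derivation:
Constraint 1 (U < V) on D(U)={1,2,4,5,6} D(V)={1,2,3,4,5,6}: U {1,2,4,5,6}->{1,2,4,5}; V {1,2,3,4,5,6}->{2,3,4,5,6}
Constraint 2 (Z != U) on D(Z)={1,2,3,4,5,6} D(U)={1,2,4,5}: no change
So after constraint 2: D(U)={1,2,4,5}, size = 4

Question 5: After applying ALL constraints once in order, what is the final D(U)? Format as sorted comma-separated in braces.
Answer: {1,2,4,5}

Derivation:
Constraint 1 (U < V) on D(U)={1,2,4,5,6} D(V)={1,2,3,4,5,6}: U {1,2,4,5,6}->{1,2,4,5}; V {1,2,3,4,5,6}->{2,3,4,5,6}
Constraint 2 (Z != U) on D(Z)={1,2,3,4,5,6} D(U)={1,2,4,5}: no change
Constraint 3 (X != V) on D(X)={2,4,6} D(V)={2,3,4,5,6}: no change
So after all 3 constraints: D(U) = {1,2,4,5}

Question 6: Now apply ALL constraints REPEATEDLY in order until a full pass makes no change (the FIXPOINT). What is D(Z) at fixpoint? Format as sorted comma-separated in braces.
pass 0 (initial): D(Z)={1,2,3,4,5,6}
pass 1: U {1,2,4,5,6}->{1,2,4,5}; V {1,2,3,4,5,6}->{2,3,4,5,6}
pass 2: no change
Fixpoint after 2 passes: D(Z) = {1,2,3,4,5,6}

Answer: {1,2,3,4,5,6}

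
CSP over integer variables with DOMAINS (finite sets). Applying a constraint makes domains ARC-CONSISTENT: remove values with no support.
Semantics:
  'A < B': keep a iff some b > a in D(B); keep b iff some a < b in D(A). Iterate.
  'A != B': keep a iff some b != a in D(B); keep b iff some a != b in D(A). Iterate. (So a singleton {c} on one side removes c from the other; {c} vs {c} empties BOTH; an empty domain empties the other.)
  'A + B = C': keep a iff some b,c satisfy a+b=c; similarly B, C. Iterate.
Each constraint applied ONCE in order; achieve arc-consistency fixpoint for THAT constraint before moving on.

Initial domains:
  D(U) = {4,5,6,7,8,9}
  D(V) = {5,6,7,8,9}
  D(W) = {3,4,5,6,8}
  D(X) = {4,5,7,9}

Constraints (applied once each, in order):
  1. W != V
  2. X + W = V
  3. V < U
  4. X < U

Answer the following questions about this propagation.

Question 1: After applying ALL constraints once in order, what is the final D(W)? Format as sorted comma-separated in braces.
Constraint 1 (W != V) on D(W)={3,4,5,6,8} D(V)={5,6,7,8,9}: no change
Constraint 2 (X + W = V) on D(X)={4,5,7,9} D(W)={3,4,5,6,8} D(V)={5,6,7,8,9}: X {4,5,7,9}->{4,5}; W {3,4,5,6,8}->{3,4,5}; V {5,6,7,8,9}->{7,8,9}
Constraint 3 (V < U) on D(V)={7,8,9} D(U)={4,5,6,7,8,9}: V {7,8,9}->{7,8}; U {4,5,6,7,8,9}->{8,9}
Constraint 4 (X < U) on D(X)={4,5} D(U)={8,9}: no change
So after all 4 constraints: D(W) = {3,4,5}

Answer: {3,4,5}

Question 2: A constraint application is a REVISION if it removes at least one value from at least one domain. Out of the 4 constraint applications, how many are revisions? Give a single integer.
Answer: 2

Derivation:
Constraint 1 (W != V) on D(W)={3,4,5,6,8} D(V)={5,6,7,8,9}: no change => not a revision
Constraint 2 (X + W = V) on D(X)={4,5,7,9} D(W)={3,4,5,6,8} D(V)={5,6,7,8,9}: X {4,5,7,9}->{4,5}; W {3,4,5,6,8}->{3,4,5}; V {5,6,7,8,9}->{7,8,9} => REVISION
Constraint 3 (V < U) on D(V)={7,8,9} D(U)={4,5,6,7,8,9}: V {7,8,9}->{7,8}; U {4,5,6,7,8,9}->{8,9} => REVISION
Constraint 4 (X < U) on D(X)={4,5} D(U)={8,9}: no change => not a revision
Total revisions = 2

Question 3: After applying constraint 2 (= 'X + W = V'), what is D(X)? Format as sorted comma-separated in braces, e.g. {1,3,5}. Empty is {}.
Constraint 1 (W != V) on D(W)={3,4,5,6,8} D(V)={5,6,7,8,9}: no change
Constraint 2 (X + W = V) on D(X)={4,5,7,9} D(W)={3,4,5,6,8} D(V)={5,6,7,8,9}: X {4,5,7,9}->{4,5}; W {3,4,5,6,8}->{3,4,5}; V {5,6,7,8,9}->{7,8,9}
So after constraint 2: D(X) = {4,5}

Answer: {4,5}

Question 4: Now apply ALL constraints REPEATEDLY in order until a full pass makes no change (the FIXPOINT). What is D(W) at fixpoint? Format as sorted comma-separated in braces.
pass 0 (initial): D(W)={3,4,5,6,8}
pass 1: U {4,5,6,7,8,9}->{8,9}; V {5,6,7,8,9}->{7,8}; W {3,4,5,6,8}->{3,4,5}; X {4,5,7,9}->{4,5}
pass 2: W {3,4,5}->{3,4}
pass 3: no change
Fixpoint after 3 passes: D(W) = {3,4}

Answer: {3,4}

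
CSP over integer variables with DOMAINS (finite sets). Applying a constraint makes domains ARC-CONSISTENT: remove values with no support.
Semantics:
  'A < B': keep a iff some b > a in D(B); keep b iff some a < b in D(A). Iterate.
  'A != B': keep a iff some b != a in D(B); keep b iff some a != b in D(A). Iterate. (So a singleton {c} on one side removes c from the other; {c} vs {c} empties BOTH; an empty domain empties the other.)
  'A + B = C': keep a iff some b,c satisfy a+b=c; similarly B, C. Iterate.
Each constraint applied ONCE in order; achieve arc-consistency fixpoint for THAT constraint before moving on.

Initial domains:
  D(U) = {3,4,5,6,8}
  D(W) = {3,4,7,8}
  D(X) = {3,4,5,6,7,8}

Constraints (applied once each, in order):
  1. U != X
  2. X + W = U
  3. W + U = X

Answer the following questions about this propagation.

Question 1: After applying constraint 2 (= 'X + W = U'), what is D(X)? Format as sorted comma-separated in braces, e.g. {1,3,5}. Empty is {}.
Answer: {3,4,5}

Derivation:
Constraint 1 (U != X) on D(U)={3,4,5,6,8} D(X)={3,4,5,6,7,8}: no change
Constraint 2 (X + W = U) on D(X)={3,4,5,6,7,8} D(W)={3,4,7,8} D(U)={3,4,5,6,8}: X {3,4,5,6,7,8}->{3,4,5}; W {3,4,7,8}->{3,4}; U {3,4,5,6,8}->{6,8}
So after constraint 2: D(X) = {3,4,5}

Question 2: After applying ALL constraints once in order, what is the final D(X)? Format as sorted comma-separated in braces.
Constraint 1 (U != X) on D(U)={3,4,5,6,8} D(X)={3,4,5,6,7,8}: no change
Constraint 2 (X + W = U) on D(X)={3,4,5,6,7,8} D(W)={3,4,7,8} D(U)={3,4,5,6,8}: X {3,4,5,6,7,8}->{3,4,5}; W {3,4,7,8}->{3,4}; U {3,4,5,6,8}->{6,8}
Constraint 3 (W + U = X) on D(W)={3,4} D(U)={6,8} D(X)={3,4,5}: W {3,4}->{}; U {6,8}->{}; X {3,4,5}->{}
So after all 3 constraints: D(X) = {}

Answer: {}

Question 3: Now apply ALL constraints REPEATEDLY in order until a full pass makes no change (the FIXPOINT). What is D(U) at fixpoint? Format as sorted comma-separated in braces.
pass 0 (initial): D(U)={3,4,5,6,8}
pass 1: U {3,4,5,6,8}->{}; W {3,4,7,8}->{}; X {3,4,5,6,7,8}->{}
pass 2: no change
Fixpoint after 2 passes: D(U) = {}

Answer: {}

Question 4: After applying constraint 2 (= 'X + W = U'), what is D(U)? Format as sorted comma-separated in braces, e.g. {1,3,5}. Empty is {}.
Answer: {6,8}

Derivation:
Constraint 1 (U != X) on D(U)={3,4,5,6,8} D(X)={3,4,5,6,7,8}: no change
Constraint 2 (X + W = U) on D(X)={3,4,5,6,7,8} D(W)={3,4,7,8} D(U)={3,4,5,6,8}: X {3,4,5,6,7,8}->{3,4,5}; W {3,4,7,8}->{3,4}; U {3,4,5,6,8}->{6,8}
So after constraint 2: D(U) = {6,8}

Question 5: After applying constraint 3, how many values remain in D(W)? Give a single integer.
Constraint 1 (U != X) on D(U)={3,4,5,6,8} D(X)={3,4,5,6,7,8}: no change
Constraint 2 (X + W = U) on D(X)={3,4,5,6,7,8} D(W)={3,4,7,8} D(U)={3,4,5,6,8}: X {3,4,5,6,7,8}->{3,4,5}; W {3,4,7,8}->{3,4}; U {3,4,5,6,8}->{6,8}
Constraint 3 (W + U = X) on D(W)={3,4} D(U)={6,8} D(X)={3,4,5}: W {3,4}->{}; U {6,8}->{}; X {3,4,5}->{}
So after constraint 3: D(W)={}, size = 0

Answer: 0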